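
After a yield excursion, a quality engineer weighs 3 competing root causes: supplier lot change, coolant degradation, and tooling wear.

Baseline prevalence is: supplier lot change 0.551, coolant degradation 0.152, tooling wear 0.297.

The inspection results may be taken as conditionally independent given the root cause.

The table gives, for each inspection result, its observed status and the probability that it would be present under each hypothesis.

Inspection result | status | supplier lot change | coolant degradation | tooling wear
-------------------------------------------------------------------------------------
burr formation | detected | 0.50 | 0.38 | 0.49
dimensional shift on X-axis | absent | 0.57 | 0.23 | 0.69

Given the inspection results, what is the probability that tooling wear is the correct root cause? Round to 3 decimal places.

For each hypothesis, the unnormalized posterior weight is prior × product of the inspection result likelihoods (using 1 − P(present | H) for each absent inspection result):
  supplier lot change: 0.551 × 0.50 × (1 − 0.57) = 0.11847
  coolant degradation: 0.152 × 0.38 × (1 − 0.23) = 0.044475
  tooling wear: 0.297 × 0.49 × (1 − 0.69) = 0.045114
The unnormalized weights sum to 0.20805.
P(tooling wear | evidence) = 0.045114 / 0.20805 ≈ 0.217.

0.217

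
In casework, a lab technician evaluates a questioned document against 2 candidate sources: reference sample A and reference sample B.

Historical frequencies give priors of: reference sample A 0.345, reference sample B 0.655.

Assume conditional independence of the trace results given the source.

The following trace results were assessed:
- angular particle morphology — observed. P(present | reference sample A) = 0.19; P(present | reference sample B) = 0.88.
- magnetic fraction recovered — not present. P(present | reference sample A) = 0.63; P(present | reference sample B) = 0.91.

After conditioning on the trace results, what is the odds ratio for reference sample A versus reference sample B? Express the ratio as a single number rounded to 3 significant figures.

0.468

The normalizing constant cancels in an odds ratio, so compute prior × likelihood for the two hypotheses only (using 1 − P(present | H) for each absent trace result):
  reference sample A: 0.345 × 0.19 × (1 − 0.63) = 0.024253
  reference sample B: 0.655 × 0.88 × (1 − 0.91) = 0.051876
Odds(reference sample A : reference sample B) = 0.024253 / 0.051876 ≈ 0.468.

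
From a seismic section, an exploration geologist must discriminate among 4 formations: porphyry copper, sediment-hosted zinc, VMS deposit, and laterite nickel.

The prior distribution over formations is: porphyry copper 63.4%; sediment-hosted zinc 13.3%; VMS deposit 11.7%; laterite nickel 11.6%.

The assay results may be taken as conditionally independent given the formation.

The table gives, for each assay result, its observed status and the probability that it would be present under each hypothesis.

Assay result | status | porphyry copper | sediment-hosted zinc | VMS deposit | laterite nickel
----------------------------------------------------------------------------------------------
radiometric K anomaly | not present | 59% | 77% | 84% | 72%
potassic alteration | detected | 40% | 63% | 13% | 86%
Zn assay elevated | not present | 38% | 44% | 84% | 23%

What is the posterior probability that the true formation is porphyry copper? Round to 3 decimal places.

0.664

By Bayes' rule with conditional independence, the unnormalized weight for each hypothesis is prior × ∏ likelihoods (using 1 − P(present | H) for each absent assay result):
  porphyry copper: 0.634 × (1 − 0.59) × 0.40 × (1 − 0.38) = 0.064465
  sediment-hosted zinc: 0.133 × (1 − 0.77) × 0.63 × (1 − 0.44) = 0.010792
  VMS deposit: 0.117 × (1 − 0.84) × 0.13 × (1 − 0.84) = 0.00038938
  laterite nickel: 0.116 × (1 − 0.72) × 0.86 × (1 − 0.23) = 0.021508
The unnormalized weights sum to 0.097155.
P(porphyry copper | evidence) = 0.064465 / 0.097155 ≈ 0.664.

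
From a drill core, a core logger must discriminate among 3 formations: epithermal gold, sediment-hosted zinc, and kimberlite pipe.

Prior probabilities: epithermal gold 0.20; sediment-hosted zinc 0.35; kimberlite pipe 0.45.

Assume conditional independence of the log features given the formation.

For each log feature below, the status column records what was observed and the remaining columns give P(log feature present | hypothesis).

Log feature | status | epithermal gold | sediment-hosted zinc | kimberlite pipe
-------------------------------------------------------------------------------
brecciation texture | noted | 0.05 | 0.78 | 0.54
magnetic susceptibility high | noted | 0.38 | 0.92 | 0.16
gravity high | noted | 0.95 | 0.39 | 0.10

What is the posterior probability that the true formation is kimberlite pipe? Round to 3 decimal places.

For each hypothesis, the unnormalized posterior weight is prior × product of the log feature likelihoods:
  epithermal gold: 0.20 × 0.05 × 0.38 × 0.95 = 0.00361
  sediment-hosted zinc: 0.35 × 0.78 × 0.92 × 0.39 = 0.097952
  kimberlite pipe: 0.45 × 0.54 × 0.16 × 0.10 = 0.003888
Marginal likelihood of the evidence = 0.10545.
P(kimberlite pipe | evidence) = 0.003888 / 0.10545 ≈ 0.037.

0.037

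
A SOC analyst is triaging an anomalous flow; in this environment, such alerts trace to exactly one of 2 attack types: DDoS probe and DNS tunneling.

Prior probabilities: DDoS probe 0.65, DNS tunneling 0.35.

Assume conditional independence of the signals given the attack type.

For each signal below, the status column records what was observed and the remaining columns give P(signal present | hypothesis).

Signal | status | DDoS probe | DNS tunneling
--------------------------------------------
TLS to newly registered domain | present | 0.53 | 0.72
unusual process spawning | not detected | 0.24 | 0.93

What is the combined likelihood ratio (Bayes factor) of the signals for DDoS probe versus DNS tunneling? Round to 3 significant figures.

Joint likelihood of the signal pattern under each hypothesis (using 1 − P(present | H) for each absent signal):
  DDoS probe: 0.53 × (1 − 0.24) = 0.4028
  DNS tunneling: 0.72 × (1 − 0.93) = 0.0504
Bayes factor = 0.4028 / 0.0504 ≈ 7.99

7.99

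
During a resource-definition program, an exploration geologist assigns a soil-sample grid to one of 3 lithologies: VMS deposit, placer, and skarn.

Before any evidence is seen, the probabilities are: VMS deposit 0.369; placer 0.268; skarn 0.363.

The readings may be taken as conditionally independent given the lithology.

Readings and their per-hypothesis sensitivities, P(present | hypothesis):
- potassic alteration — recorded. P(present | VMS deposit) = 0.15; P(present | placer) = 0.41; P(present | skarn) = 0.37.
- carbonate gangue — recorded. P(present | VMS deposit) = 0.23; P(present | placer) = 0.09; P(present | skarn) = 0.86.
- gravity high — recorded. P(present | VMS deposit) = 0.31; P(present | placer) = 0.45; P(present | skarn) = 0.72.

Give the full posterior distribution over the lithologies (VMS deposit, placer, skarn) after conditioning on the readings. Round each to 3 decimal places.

Multiply each prior by the joint likelihood of the reading pattern:
  VMS deposit: 0.369 × 0.15 × 0.23 × 0.31 = 0.0039465
  placer: 0.268 × 0.41 × 0.09 × 0.45 = 0.0044501
  skarn: 0.363 × 0.37 × 0.86 × 0.72 = 0.083165
The unnormalized weights sum to 0.091561.
P(VMS deposit | evidence) = 0.0039465 / 0.091561 ≈ 0.043
P(placer | evidence) = 0.0044501 / 0.091561 ≈ 0.049
P(skarn | evidence) = 0.083165 / 0.091561 ≈ 0.908

0.043, 0.049, 0.908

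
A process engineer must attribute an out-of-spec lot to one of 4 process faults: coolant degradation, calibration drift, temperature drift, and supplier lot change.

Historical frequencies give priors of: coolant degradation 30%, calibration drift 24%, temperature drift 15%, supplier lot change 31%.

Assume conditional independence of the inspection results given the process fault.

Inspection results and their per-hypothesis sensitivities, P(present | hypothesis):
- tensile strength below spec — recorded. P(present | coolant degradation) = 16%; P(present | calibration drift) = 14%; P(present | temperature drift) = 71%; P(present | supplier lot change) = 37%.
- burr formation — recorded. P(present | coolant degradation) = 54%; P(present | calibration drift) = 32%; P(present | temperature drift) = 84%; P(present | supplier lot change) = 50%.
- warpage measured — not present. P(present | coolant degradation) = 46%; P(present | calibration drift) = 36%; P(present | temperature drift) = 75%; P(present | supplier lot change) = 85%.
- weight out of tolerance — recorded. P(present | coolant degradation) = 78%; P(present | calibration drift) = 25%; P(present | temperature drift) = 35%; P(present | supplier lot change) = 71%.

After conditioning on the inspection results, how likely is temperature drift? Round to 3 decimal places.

0.295

Multiply each prior by the joint likelihood of the inspection result pattern (using 1 − P(present | H) for each absent inspection result):
  coolant degradation: 0.30 × 0.16 × 0.54 × (1 − 0.46) × 0.78 = 0.010918
  calibration drift: 0.24 × 0.14 × 0.32 × (1 − 0.36) × 0.25 = 0.0017203
  temperature drift: 0.15 × 0.71 × 0.84 × (1 − 0.75) × 0.35 = 0.0078277
  supplier lot change: 0.31 × 0.37 × 0.50 × (1 − 0.85) × 0.71 = 0.0061078
Marginal likelihood of the evidence = 0.026573.
P(temperature drift | evidence) = 0.0078277 / 0.026573 ≈ 0.295.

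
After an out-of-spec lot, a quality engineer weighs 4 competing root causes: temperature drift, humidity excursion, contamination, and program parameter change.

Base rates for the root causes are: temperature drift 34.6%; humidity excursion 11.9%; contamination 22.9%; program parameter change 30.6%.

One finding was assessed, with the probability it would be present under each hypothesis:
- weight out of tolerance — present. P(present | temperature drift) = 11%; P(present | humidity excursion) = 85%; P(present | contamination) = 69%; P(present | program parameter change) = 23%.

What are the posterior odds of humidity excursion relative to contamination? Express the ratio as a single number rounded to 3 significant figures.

Posterior odds equal prior odds times the likelihood ratio; only the two competing hypotheses matter.
  humidity excursion: 0.119 × 0.85 = 0.10115
  contamination: 0.229 × 0.69 = 0.15801
Odds(humidity excursion : contamination) = 0.10115 / 0.15801 ≈ 0.640.

0.640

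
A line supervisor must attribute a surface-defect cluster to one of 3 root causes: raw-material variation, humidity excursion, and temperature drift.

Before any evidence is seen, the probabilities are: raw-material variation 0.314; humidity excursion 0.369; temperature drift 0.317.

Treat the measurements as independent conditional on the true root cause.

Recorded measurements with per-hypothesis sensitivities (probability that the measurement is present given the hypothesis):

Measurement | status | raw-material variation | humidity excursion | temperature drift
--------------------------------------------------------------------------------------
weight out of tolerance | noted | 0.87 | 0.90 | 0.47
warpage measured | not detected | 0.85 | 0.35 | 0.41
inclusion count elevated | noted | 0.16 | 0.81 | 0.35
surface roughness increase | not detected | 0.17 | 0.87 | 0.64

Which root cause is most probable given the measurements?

Multiply each prior by the joint likelihood of the measurement pattern (using 1 − P(present | H) for each absent measurement):
  raw-material variation: 0.314 × 0.87 × (1 − 0.85) × 0.16 × (1 − 0.17) = 0.0054417
  humidity excursion: 0.369 × 0.90 × (1 − 0.35) × 0.81 × (1 − 0.87) = 0.022731
  temperature drift: 0.317 × 0.47 × (1 − 0.41) × 0.35 × (1 − 0.64) = 0.011076
Normalizing constant Z = 0.0054417 + 0.022731 + 0.011076 = 0.039248.
P(raw-material variation | evidence) ≈ 0.0054417 / 0.039248 ≈ 0.139
P(humidity excursion | evidence) ≈ 0.022731 / 0.039248 ≈ 0.579
P(temperature drift | evidence) ≈ 0.011076 / 0.039248 ≈ 0.282
The largest is 0.579, so humidity excursion is most probable.

humidity excursion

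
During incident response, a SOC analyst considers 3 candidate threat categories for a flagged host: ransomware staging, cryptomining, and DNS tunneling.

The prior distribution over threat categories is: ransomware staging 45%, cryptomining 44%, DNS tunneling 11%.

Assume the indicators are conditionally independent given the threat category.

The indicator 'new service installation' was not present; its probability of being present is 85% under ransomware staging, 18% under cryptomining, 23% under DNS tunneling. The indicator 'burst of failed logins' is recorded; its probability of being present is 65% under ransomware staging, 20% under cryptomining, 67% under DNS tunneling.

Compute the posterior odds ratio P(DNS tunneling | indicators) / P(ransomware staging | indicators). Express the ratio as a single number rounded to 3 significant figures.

Unnormalized posterior weight (prior times the indicator likelihoods) for each of the two hypotheses (using 1 − P(present | H) for each absent indicator):
  DNS tunneling: 0.11 × (1 − 0.23) × 0.67 = 0.056749
  ransomware staging: 0.45 × (1 − 0.85) × 0.65 = 0.043875
Posterior odds = 0.056749 / 0.043875 ≈ 1.29.

1.29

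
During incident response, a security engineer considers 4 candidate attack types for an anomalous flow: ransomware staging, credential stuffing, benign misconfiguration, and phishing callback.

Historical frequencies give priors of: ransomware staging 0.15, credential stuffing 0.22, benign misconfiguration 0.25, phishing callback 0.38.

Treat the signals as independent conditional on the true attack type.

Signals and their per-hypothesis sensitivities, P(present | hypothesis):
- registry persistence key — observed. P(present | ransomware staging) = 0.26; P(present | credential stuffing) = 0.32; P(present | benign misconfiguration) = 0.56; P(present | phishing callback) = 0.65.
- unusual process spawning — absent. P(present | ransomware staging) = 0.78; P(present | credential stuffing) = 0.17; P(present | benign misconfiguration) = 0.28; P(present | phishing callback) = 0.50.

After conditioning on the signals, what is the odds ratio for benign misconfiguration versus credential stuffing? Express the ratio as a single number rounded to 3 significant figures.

The normalizing constant cancels in an odds ratio, so compute prior × likelihood for the two hypotheses only (using 1 − P(present | H) for each absent signal):
  benign misconfiguration: 0.25 × 0.56 × (1 − 0.28) = 0.1008
  credential stuffing: 0.22 × 0.32 × (1 − 0.17) = 0.058432
Odds(benign misconfiguration : credential stuffing) = 0.1008 / 0.058432 ≈ 1.73.

1.73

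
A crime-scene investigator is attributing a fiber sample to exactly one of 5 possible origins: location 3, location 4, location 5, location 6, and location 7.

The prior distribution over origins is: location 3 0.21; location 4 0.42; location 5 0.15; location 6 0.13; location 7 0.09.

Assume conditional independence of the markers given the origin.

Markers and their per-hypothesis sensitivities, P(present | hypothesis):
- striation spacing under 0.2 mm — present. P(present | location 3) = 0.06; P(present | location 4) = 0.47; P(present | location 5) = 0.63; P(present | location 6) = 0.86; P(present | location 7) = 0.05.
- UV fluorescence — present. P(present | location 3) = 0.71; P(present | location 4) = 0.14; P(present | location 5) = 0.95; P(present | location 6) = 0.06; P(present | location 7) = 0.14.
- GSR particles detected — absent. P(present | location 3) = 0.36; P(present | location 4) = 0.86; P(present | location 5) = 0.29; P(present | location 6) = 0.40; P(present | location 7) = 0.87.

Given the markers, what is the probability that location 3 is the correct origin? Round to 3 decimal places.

0.074

For each hypothesis, the unnormalized posterior weight is prior × product of the marker likelihoods (using 1 − P(present | H) for each absent marker):
  location 3: 0.21 × 0.06 × 0.71 × (1 − 0.36) = 0.0057254
  location 4: 0.42 × 0.47 × 0.14 × (1 − 0.86) = 0.003869
  location 5: 0.15 × 0.63 × 0.95 × (1 − 0.29) = 0.06374
  location 6: 0.13 × 0.86 × 0.06 × (1 − 0.40) = 0.0040248
  location 7: 0.09 × 0.05 × 0.14 × (1 − 0.87) = 8.19e-05
Marginal likelihood of the evidence = 0.077441.
P(location 3 | evidence) = 0.0057254 / 0.077441 ≈ 0.074.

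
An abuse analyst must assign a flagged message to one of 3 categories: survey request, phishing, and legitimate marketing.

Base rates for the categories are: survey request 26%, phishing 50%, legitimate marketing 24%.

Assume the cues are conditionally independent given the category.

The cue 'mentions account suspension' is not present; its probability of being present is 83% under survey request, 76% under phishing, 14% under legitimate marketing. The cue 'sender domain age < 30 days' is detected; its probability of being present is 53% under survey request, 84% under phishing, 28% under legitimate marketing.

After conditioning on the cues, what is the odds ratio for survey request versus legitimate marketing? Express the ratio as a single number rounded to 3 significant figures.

Unnormalized posterior weight (prior times the cue likelihoods) for each of the two hypotheses (using 1 − P(present | H) for each absent cue):
  survey request: 0.26 × (1 − 0.83) × 0.53 = 0.023426
  legitimate marketing: 0.24 × (1 − 0.14) × 0.28 = 0.057792
Posterior odds = 0.023426 / 0.057792 ≈ 0.405.

0.405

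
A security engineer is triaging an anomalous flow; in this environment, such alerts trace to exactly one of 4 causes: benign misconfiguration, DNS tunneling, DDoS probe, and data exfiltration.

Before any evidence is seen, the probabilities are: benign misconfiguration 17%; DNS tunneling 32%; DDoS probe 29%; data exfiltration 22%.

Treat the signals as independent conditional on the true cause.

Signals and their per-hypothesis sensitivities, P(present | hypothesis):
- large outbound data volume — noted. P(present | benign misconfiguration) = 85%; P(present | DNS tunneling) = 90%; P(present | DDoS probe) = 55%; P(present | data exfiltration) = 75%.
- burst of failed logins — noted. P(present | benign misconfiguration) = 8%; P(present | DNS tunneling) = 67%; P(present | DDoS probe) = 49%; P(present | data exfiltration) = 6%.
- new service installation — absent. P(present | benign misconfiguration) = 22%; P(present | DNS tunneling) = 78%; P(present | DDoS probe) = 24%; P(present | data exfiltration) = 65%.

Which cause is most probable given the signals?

Multiply each prior by the joint likelihood of the signal pattern (using 1 − P(present | H) for each absent signal):
  benign misconfiguration: 0.17 × 0.85 × 0.08 × (1 − 0.22) = 0.0090168
  DNS tunneling: 0.32 × 0.90 × 0.67 × (1 − 0.78) = 0.042451
  DDoS probe: 0.29 × 0.55 × 0.49 × (1 − 0.24) = 0.059398
  data exfiltration: 0.22 × 0.75 × 0.06 × (1 − 0.65) = 0.003465
The unnormalized weights sum to 0.11433.
P(benign misconfiguration | evidence) ≈ 0.0090168 / 0.11433 ≈ 0.079
P(DNS tunneling | evidence) ≈ 0.042451 / 0.11433 ≈ 0.371
P(DDoS probe | evidence) ≈ 0.059398 / 0.11433 ≈ 0.520
P(data exfiltration | evidence) ≈ 0.003465 / 0.11433 ≈ 0.030
The largest is 0.520, so DDoS probe is most probable.

DDoS probe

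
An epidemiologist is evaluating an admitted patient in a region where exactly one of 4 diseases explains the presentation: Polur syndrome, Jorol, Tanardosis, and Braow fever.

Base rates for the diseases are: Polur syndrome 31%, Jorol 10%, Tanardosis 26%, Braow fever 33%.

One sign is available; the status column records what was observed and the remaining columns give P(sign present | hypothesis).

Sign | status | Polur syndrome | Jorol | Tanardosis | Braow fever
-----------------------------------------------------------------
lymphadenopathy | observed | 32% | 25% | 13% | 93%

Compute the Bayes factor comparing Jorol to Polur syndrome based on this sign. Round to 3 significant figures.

0.781

Likelihood of this sign under each hypothesis:
  Jorol: 0.25
  Polur syndrome: 0.32
Bayes factor = 0.25 / 0.32 ≈ 0.781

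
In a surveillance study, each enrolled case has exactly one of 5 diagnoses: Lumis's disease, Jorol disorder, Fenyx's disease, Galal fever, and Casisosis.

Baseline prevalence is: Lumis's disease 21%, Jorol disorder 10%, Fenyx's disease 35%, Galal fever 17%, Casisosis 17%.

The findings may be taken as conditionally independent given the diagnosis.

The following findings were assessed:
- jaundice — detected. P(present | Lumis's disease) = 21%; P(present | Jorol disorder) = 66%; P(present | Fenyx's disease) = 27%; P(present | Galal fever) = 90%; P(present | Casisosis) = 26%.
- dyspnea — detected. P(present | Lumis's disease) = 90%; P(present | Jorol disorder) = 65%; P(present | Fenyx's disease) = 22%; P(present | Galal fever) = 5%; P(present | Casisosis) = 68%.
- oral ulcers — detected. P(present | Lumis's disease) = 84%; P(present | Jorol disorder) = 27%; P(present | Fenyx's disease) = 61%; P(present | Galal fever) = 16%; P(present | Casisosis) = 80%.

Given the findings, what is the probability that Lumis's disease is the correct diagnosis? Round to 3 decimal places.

Multiply each prior by the joint likelihood of the evidence pattern:
  Lumis's disease: 0.21 × 0.21 × 0.90 × 0.84 = 0.03334
  Jorol disorder: 0.10 × 0.66 × 0.65 × 0.27 = 0.011583
  Fenyx's disease: 0.35 × 0.27 × 0.22 × 0.61 = 0.012682
  Galal fever: 0.17 × 0.90 × 0.05 × 0.16 = 0.001224
  Casisosis: 0.17 × 0.26 × 0.68 × 0.80 = 0.024045
The unnormalized weights sum to 0.082873.
P(Lumis's disease | evidence) = 0.03334 / 0.082873 ≈ 0.402.

0.402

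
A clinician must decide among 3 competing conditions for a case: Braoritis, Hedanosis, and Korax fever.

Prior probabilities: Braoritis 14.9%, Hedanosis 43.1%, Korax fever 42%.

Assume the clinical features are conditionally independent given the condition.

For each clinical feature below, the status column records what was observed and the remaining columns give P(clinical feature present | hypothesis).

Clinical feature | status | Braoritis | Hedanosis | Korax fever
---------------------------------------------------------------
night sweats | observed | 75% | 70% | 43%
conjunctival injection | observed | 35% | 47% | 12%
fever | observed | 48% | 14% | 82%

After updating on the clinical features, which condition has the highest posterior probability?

For each hypothesis, the unnormalized posterior weight is prior × product of the clinical feature likelihoods:
  Braoritis: 0.149 × 0.75 × 0.35 × 0.48 = 0.018774
  Hedanosis: 0.431 × 0.70 × 0.47 × 0.14 = 0.019852
  Korax fever: 0.420 × 0.43 × 0.12 × 0.82 = 0.017771
Normalizing constant Z = 0.018774 + 0.019852 + 0.017771 = 0.056397.
P(Braoritis | evidence) ≈ 0.018774 / 0.056397 ≈ 0.333
P(Hedanosis | evidence) ≈ 0.019852 / 0.056397 ≈ 0.352
P(Korax fever | evidence) ≈ 0.017771 / 0.056397 ≈ 0.315
The largest is 0.352, so Hedanosis is most probable.

Hedanosis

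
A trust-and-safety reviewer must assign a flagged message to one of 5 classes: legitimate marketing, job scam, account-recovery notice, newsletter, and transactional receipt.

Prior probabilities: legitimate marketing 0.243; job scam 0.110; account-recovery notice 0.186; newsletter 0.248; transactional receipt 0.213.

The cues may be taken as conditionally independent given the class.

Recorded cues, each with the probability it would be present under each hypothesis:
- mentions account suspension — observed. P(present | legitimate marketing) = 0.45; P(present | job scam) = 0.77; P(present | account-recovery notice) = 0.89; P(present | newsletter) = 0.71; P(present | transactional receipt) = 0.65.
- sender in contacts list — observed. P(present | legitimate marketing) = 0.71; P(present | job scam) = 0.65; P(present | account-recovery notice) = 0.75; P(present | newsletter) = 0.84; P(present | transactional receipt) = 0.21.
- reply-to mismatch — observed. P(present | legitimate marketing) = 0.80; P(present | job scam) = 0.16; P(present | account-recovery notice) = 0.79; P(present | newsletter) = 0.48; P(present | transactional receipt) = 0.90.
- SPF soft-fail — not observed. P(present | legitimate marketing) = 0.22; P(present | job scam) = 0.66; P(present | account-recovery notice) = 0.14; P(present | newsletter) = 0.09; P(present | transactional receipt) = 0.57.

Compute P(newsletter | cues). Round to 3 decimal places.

For each hypothesis, the unnormalized posterior weight is prior × product of the cue likelihoods (using 1 − P(present | H) for each absent cue):
  legitimate marketing: 0.243 × 0.45 × 0.71 × 0.80 × (1 − 0.22) = 0.048446
  job scam: 0.110 × 0.77 × 0.65 × 0.16 × (1 − 0.66) = 0.002995
  account-recovery notice: 0.186 × 0.89 × 0.75 × 0.79 × (1 − 0.14) = 0.084351
  newsletter: 0.248 × 0.71 × 0.84 × 0.48 × (1 − 0.09) = 0.064606
  transactional receipt: 0.213 × 0.65 × 0.21 × 0.90 × (1 − 0.57) = 0.011252
Normalizing constant Z = 0.048446 + 0.002995 + 0.084351 + 0.064606 + 0.011252 = 0.21165.
P(newsletter | evidence) = 0.064606 / 0.21165 ≈ 0.305.

0.305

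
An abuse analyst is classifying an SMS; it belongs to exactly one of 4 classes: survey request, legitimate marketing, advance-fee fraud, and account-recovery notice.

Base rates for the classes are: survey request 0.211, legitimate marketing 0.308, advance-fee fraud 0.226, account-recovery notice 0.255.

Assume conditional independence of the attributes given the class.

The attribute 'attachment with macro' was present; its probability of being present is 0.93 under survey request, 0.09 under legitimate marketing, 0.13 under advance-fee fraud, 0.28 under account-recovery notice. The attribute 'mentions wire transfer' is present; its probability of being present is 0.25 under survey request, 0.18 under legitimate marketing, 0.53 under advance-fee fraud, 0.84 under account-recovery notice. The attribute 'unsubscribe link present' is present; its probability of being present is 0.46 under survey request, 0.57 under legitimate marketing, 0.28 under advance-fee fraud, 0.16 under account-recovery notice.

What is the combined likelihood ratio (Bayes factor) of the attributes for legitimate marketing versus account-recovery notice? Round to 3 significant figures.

0.245

The Bayes factor is the ratio of the joint likelihoods of the attribute pattern under the two hypotheses.
  legitimate marketing: 0.09 × 0.18 × 0.57 = 0.009234
  account-recovery notice: 0.28 × 0.84 × 0.16 = 0.037632
Bayes factor = 0.009234 / 0.037632 ≈ 0.245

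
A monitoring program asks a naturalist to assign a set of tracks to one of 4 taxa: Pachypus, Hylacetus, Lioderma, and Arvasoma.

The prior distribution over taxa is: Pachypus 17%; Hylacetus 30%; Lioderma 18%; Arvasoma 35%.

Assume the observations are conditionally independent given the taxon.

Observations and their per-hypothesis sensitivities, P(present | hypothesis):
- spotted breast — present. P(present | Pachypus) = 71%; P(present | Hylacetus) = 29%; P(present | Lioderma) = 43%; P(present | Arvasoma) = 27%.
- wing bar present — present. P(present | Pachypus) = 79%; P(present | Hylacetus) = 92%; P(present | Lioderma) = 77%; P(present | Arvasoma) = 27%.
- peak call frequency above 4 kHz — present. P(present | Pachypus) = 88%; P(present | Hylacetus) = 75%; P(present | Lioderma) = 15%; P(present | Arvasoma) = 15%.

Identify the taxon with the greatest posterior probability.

Pachypus

For each hypothesis, the unnormalized posterior weight is prior × product of the observation likelihoods:
  Pachypus: 0.17 × 0.71 × 0.79 × 0.88 = 0.083911
  Hylacetus: 0.30 × 0.29 × 0.92 × 0.75 = 0.06003
  Lioderma: 0.18 × 0.43 × 0.77 × 0.15 = 0.0089397
  Arvasoma: 0.35 × 0.27 × 0.27 × 0.15 = 0.0038273
Normalizing constant Z = 0.083911 + 0.06003 + 0.0089397 + 0.0038273 = 0.15671.
P(Pachypus | evidence) ≈ 0.083911 / 0.15671 ≈ 0.535
P(Hylacetus | evidence) ≈ 0.06003 / 0.15671 ≈ 0.383
P(Lioderma | evidence) ≈ 0.0089397 / 0.15671 ≈ 0.057
P(Arvasoma | evidence) ≈ 0.0038273 / 0.15671 ≈ 0.024
The largest is 0.535, so Pachypus is most probable.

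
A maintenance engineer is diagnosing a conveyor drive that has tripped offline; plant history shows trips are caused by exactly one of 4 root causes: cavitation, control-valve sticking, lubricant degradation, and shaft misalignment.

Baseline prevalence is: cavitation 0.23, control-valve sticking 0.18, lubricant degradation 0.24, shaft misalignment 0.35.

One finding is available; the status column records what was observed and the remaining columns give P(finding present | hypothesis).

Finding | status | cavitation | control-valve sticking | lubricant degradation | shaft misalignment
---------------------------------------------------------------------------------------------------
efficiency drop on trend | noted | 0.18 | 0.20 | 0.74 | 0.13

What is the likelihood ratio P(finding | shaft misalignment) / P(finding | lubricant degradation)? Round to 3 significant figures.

The Bayes factor is the ratio of the two likelihoods.
  shaft misalignment: 0.13
  lubricant degradation: 0.74
Bayes factor = 0.13 / 0.74 ≈ 0.176

0.176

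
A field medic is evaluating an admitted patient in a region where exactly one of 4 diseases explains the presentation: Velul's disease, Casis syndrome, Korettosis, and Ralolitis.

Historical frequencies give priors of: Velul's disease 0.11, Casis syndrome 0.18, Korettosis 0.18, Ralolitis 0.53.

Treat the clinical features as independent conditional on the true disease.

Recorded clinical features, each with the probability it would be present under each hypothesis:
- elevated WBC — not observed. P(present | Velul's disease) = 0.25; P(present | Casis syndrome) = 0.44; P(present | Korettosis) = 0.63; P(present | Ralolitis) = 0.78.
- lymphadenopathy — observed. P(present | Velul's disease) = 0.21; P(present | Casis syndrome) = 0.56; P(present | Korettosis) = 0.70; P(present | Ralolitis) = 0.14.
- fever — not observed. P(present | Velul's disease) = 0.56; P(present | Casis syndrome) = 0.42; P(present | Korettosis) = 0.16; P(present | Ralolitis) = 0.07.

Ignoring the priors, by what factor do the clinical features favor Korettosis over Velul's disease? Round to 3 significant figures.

3.14

Joint likelihood of the clinical feature pattern under each hypothesis (using 1 − P(present | H) for each absent clinical feature):
  Korettosis: (1 − 0.63) × 0.70 × (1 − 0.16) = 0.21756
  Velul's disease: (1 − 0.25) × 0.21 × (1 − 0.56) = 0.0693
Bayes factor = 0.21756 / 0.0693 ≈ 3.14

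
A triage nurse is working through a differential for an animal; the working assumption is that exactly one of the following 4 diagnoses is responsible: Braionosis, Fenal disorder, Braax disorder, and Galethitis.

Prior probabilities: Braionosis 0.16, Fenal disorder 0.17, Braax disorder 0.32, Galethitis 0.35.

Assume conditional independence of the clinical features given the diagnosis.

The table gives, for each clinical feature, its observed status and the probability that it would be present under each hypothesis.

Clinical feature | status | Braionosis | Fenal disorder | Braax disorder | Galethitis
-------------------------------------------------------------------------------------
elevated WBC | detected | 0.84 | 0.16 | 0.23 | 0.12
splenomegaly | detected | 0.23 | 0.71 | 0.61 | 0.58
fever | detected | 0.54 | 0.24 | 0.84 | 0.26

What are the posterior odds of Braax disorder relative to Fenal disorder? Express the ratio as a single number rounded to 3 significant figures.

The normalizing constant cancels in an odds ratio, so compute prior × likelihood for the two hypotheses only:
  Braax disorder: 0.32 × 0.23 × 0.61 × 0.84 = 0.037713
  Fenal disorder: 0.17 × 0.16 × 0.71 × 0.24 = 0.0046349
Odds(Braax disorder : Fenal disorder) = 0.037713 / 0.0046349 ≈ 8.14.

8.14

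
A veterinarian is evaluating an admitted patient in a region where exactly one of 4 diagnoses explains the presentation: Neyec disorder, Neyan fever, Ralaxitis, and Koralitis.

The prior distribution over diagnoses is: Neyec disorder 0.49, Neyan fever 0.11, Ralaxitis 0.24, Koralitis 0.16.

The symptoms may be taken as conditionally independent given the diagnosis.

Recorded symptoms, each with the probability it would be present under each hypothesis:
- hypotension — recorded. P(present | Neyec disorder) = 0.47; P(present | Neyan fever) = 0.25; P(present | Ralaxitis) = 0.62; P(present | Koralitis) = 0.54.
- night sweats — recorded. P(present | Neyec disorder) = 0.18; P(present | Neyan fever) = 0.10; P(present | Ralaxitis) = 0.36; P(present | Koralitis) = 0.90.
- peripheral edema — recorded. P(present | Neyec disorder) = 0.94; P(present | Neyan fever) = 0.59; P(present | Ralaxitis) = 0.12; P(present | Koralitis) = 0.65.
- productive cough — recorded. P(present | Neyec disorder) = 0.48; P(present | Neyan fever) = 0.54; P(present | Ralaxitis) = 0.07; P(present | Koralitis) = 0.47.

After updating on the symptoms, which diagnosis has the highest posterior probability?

Koralitis

For each hypothesis, the unnormalized posterior weight is prior × product of the symptom likelihoods:
  Neyec disorder: 0.49 × 0.47 × 0.18 × 0.94 × 0.48 = 0.018704
  Neyan fever: 0.11 × 0.25 × 0.10 × 0.59 × 0.54 = 0.00087615
  Ralaxitis: 0.24 × 0.62 × 0.36 × 0.12 × 0.07 = 0.00044997
  Koralitis: 0.16 × 0.54 × 0.90 × 0.65 × 0.47 = 0.023756
Normalizing constant Z = 0.018704 + 0.00087615 + 0.00044997 + 0.023756 = 0.043786.
P(Neyec disorder | evidence) ≈ 0.018704 / 0.043786 ≈ 0.427
P(Neyan fever | evidence) ≈ 0.00087615 / 0.043786 ≈ 0.020
P(Ralaxitis | evidence) ≈ 0.00044997 / 0.043786 ≈ 0.010
P(Koralitis | evidence) ≈ 0.023756 / 0.043786 ≈ 0.543
The largest is 0.543, so Koralitis is most probable.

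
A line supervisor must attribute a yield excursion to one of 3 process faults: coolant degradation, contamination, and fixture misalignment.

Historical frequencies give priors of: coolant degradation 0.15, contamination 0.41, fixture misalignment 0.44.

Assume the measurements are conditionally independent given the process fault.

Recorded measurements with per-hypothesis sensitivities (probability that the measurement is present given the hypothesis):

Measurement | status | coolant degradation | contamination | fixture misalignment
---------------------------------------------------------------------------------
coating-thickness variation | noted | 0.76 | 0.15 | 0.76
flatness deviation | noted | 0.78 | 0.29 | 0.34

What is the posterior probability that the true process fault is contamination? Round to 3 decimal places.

0.081

For each hypothesis, the unnormalized posterior weight is prior × product of the measurement likelihoods:
  coolant degradation: 0.15 × 0.76 × 0.78 = 0.08892
  contamination: 0.41 × 0.15 × 0.29 = 0.017835
  fixture misalignment: 0.44 × 0.76 × 0.34 = 0.1137
Normalizing constant Z = 0.08892 + 0.017835 + 0.1137 = 0.22045.
P(contamination | evidence) = 0.017835 / 0.22045 ≈ 0.081.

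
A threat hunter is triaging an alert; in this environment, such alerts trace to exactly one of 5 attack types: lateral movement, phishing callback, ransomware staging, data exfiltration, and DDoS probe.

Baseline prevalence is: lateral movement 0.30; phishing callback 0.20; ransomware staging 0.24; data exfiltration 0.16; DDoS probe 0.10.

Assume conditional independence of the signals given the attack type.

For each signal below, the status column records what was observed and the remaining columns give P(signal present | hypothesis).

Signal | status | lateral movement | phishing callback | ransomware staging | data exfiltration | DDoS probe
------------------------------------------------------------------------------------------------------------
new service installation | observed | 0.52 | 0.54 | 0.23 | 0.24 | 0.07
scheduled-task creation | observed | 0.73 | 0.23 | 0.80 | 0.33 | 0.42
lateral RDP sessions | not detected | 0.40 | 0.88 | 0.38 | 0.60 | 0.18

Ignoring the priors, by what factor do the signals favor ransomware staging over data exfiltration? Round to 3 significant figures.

Take the product of per-signal likelihoods under each hypothesis (using 1 − P(present | H) for each absent signal), then divide.
  ransomware staging: 0.23 × 0.80 × (1 − 0.38) = 0.11408
  data exfiltration: 0.24 × 0.33 × (1 − 0.60) = 0.03168
Bayes factor = 0.11408 / 0.03168 ≈ 3.60

3.60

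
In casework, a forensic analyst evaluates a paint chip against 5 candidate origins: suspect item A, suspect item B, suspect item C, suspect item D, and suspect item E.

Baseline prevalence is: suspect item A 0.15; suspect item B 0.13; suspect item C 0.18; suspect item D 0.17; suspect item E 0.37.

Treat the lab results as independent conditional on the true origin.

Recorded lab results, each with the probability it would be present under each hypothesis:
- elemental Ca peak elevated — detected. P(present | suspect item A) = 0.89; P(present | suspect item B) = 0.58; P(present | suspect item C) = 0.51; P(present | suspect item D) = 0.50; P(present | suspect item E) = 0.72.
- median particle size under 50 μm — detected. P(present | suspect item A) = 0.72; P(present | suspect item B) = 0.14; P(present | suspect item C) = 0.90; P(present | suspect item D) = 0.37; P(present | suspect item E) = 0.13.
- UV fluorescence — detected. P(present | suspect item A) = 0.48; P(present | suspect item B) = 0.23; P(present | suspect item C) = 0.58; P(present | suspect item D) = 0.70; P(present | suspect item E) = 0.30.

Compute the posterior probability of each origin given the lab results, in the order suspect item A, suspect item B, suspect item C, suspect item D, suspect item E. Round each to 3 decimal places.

0.358, 0.019, 0.372, 0.171, 0.081

By Bayes' rule with conditional independence, the unnormalized weight for each hypothesis is prior × ∏ likelihoods:
  suspect item A: 0.15 × 0.89 × 0.72 × 0.48 = 0.046138
  suspect item B: 0.13 × 0.58 × 0.14 × 0.23 = 0.0024279
  suspect item C: 0.18 × 0.51 × 0.90 × 0.58 = 0.04792
  suspect item D: 0.17 × 0.50 × 0.37 × 0.70 = 0.022015
  suspect item E: 0.37 × 0.72 × 0.13 × 0.30 = 0.01039
Marginal likelihood of the evidence = 0.12889.
P(suspect item A | evidence) = 0.046138 / 0.12889 ≈ 0.358
P(suspect item B | evidence) = 0.0024279 / 0.12889 ≈ 0.019
P(suspect item C | evidence) = 0.04792 / 0.12889 ≈ 0.372
P(suspect item D | evidence) = 0.022015 / 0.12889 ≈ 0.171
P(suspect item E | evidence) = 0.01039 / 0.12889 ≈ 0.081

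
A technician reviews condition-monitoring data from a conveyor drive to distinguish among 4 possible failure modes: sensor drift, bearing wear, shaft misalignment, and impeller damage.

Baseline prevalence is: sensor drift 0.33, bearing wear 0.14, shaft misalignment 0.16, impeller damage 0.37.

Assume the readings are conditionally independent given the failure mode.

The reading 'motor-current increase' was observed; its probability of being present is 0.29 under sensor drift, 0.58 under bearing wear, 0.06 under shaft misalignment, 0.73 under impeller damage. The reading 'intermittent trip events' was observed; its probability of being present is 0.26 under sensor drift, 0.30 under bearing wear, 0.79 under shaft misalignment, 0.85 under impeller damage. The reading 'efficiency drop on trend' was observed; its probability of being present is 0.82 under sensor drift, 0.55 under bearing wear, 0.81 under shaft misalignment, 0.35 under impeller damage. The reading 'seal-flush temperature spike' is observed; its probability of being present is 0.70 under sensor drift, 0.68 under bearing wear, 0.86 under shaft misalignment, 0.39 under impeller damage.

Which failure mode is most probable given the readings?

impeller damage

By Bayes' rule with conditional independence, the unnormalized weight for each hypothesis is prior × ∏ likelihoods:
  sensor drift: 0.33 × 0.29 × 0.26 × 0.82 × 0.70 = 0.014282
  bearing wear: 0.14 × 0.58 × 0.30 × 0.55 × 0.68 = 0.0091106
  shaft misalignment: 0.16 × 0.06 × 0.79 × 0.81 × 0.86 = 0.005283
  impeller damage: 0.37 × 0.73 × 0.85 × 0.35 × 0.39 = 0.031338
Marginal likelihood of the evidence = 0.060014.
P(sensor drift | evidence) ≈ 0.014282 / 0.060014 ≈ 0.238
P(bearing wear | evidence) ≈ 0.0091106 / 0.060014 ≈ 0.152
P(shaft misalignment | evidence) ≈ 0.005283 / 0.060014 ≈ 0.088
P(impeller damage | evidence) ≈ 0.031338 / 0.060014 ≈ 0.522
The largest is 0.522, so impeller damage is most probable.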